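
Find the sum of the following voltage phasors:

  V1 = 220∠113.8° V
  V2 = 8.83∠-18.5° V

Step 1 — Convert each phasor to rectangular form:
  V1 = 220·(cos(113.8°) + j·sin(113.8°)) = -88.78 + j201.3 V
  V2 = 8.83·(cos(-18.5°) + j·sin(-18.5°)) = 8.374 - j2.802 V
Step 2 — Sum components: V_total = -80.41 + j198.5 V.
Step 3 — Convert to polar: |V_total| = 214.2 V, ∠V_total = 112.1°.

V_total = 214.2∠112.1° V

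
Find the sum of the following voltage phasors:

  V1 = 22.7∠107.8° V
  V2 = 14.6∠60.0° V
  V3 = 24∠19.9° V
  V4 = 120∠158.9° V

Step 1 — Convert each phasor to rectangular form:
  V1 = 22.7·(cos(107.8°) + j·sin(107.8°)) = -6.939 + j21.61 V
  V2 = 14.6·(cos(60.0°) + j·sin(60.0°)) = 7.3 + j12.64 V
  V3 = 24·(cos(19.9°) + j·sin(19.9°)) = 22.57 + j8.169 V
  V4 = 120·(cos(158.9°) + j·sin(158.9°)) = -112 + j43.2 V
Step 2 — Sum components: V_total = -89.03 + j85.63 V.
Step 3 — Convert to polar: |V_total| = 123.5 V, ∠V_total = 136.1°.

V_total = 123.5∠136.1° V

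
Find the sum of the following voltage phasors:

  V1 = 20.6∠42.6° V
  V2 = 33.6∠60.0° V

Step 1 — Convert each phasor to rectangular form:
  V1 = 20.6·(cos(42.6°) + j·sin(42.6°)) = 15.16 + j13.94 V
  V2 = 33.6·(cos(60.0°) + j·sin(60.0°)) = 16.8 + j29.1 V
Step 2 — Sum components: V_total = 31.96 + j43.04 V.
Step 3 — Convert to polar: |V_total| = 53.61 V, ∠V_total = 53.4°.

V_total = 53.61∠53.4° V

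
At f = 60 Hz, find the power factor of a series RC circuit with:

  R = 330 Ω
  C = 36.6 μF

Step 1 — Angular frequency: ω = 2π·f = 2π·60 = 377 rad/s.
Step 2 — Component impedances:
  R: Z = R = 330 Ω
  C: Z = 1/(jωC) = -j/(ω·C) = 0 - j72.47 Ω
Step 3 — Series combination: Z_total = R + C = 330 - j72.47 Ω = 337.9∠-12.4° Ω.
Step 4 — Power factor: PF = cos(φ) = Re(Z)/|Z| = 330/337.86 = 0.9767.
Step 5 — Type: Im(Z) = -72.47 ⇒ leading (phase φ = -12.4°).

PF = 0.9767 (leading, φ = -12.4°)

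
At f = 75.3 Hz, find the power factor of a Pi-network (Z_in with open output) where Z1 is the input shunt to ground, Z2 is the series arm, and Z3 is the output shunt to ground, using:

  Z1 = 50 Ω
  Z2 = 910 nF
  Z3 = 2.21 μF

Step 1 — Angular frequency: ω = 2π·f = 2π·75.3 = 473.1 rad/s.
Step 2 — Component impedances:
  Z1: Z = R = 50 Ω
  Z2: Z = 1/(jωC) = -j/(ω·C) = 0 - j2323 Ω
  Z3: Z = 1/(jωC) = -j/(ω·C) = 0 - j956.4 Ω
Step 3 — With open output, the series arm Z2 and the output shunt Z3 appear in series to ground: Z2 + Z3 = 0 - j3279 Ω.
Step 4 — Parallel with input shunt Z1: Z_in = Z1 || (Z2 + Z3) = 49.99 - j0.7622 Ω = 49.99∠-0.9° Ω.
Step 5 — Power factor: PF = cos(φ) = Re(Z)/|Z| = 49.988/49.994 = 0.9999.
Step 6 — Type: Im(Z) = -0.7622 ⇒ leading (phase φ = -0.9°).

PF = 0.9999 (leading, φ = -0.9°)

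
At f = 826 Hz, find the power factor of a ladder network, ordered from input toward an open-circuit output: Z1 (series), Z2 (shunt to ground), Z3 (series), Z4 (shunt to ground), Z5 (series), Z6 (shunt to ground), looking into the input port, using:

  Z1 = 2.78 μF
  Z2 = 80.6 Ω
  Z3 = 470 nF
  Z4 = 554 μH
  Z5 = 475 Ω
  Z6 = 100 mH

Step 1 — Angular frequency: ω = 2π·f = 2π·826 = 5190 rad/s.
Step 2 — Component impedances:
  Z1: Z = 1/(jωC) = -j/(ω·C) = 0 - j69.31 Ω
  Z2: Z = R = 80.6 Ω
  Z3: Z = 1/(jωC) = -j/(ω·C) = 0 - j410 Ω
  Z4: Z = jωL = j·5190·0.000554 = 0 + j2.875 Ω
  Z5: Z = R = 475 Ω
  Z6: Z = jωL = j·5190·0.1 = 0 + j519 Ω
Step 3 — Ladder network (open output): work backward from the far end, alternating series and parallel combinations. Z_in = 77.56 - j84.67 Ω = 114.8∠-47.5° Ω.
Step 4 — Power factor: PF = cos(φ) = Re(Z)/|Z| = 77.559/114.82 = 0.6755.
Step 5 — Type: Im(Z) = -84.67 ⇒ leading (phase φ = -47.5°).

PF = 0.6755 (leading, φ = -47.5°)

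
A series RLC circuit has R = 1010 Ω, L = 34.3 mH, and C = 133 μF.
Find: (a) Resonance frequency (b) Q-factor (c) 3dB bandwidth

Step 1 — Resonance: ω₀ = 1/√(LC) = 1/√(0.0343·0.000133) = 468.2 rad/s.
Step 2 — f₀ = ω₀/(2π) = 74.52 Hz.
Step 3 — Series Q: Q = ω₀L/R = 468.2·0.0343/1010 = 0.0159.
Step 4 — Bandwidth: Δω = ω₀/Q = 2.945e+04 rad/s; BW = Δω/(2π) = 4686 Hz.

(a) f₀ = 74.52 Hz  (b) Q = 0.0159  (c) BW = 4686 Hz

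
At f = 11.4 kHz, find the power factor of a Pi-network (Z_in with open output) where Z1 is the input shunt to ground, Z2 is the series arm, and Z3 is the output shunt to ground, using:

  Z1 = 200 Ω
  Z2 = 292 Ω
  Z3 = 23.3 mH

Step 1 — Angular frequency: ω = 2π·f = 2π·1.14e+04 = 7.163e+04 rad/s.
Step 2 — Component impedances:
  Z1: Z = R = 200 Ω
  Z2: Z = R = 292 Ω
  Z3: Z = jωL = j·7.163e+04·0.0233 = 0 + j1669 Ω
Step 3 — With open output, the series arm Z2 and the output shunt Z3 appear in series to ground: Z2 + Z3 = 292 + j1669 Ω.
Step 4 — Parallel with input shunt Z1: Z_in = Z1 || (Z2 + Z3) = 193.5 + j22.05 Ω = 194.8∠6.5° Ω.
Step 5 — Power factor: PF = cos(φ) = Re(Z)/|Z| = 193.5/194.75 = 0.9936.
Step 6 — Type: Im(Z) = 22.05 ⇒ lagging (phase φ = 6.5°).

PF = 0.9936 (lagging, φ = 6.5°)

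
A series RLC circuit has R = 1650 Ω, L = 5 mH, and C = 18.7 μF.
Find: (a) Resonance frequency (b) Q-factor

Step 1 — Resonance condition Im(Z)=0 gives ω₀ = 1/√(LC).
Step 2 — ω₀ = 1/√(0.005·1.87e-05) = 3270 rad/s.
Step 3 — f₀ = ω₀/(2π) = 520.5 Hz.
Step 4 — Series Q: Q = ω₀L/R = 3270·0.005/1650 = 0.00991.

(a) f₀ = 520.5 Hz  (b) Q = 0.00991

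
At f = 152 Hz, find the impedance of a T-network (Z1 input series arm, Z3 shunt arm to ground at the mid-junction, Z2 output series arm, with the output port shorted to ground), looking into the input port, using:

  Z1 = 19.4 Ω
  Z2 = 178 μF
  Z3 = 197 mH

Step 1 — Angular frequency: ω = 2π·f = 2π·152 = 955 rad/s.
Step 2 — Component impedances:
  Z1: Z = R = 19.4 Ω
  Z2: Z = 1/(jωC) = -j/(ω·C) = 0 - j5.882 Ω
  Z3: Z = jωL = j·955·0.197 = 0 + j188.1 Ω
Step 3 — With the output port shorted to ground, the output series arm Z2 runs from the junction to ground; the shunt arm Z3 also runs from the junction to ground. They appear in parallel: Z3 || Z2 = 0 - j6.072 Ω.
Step 4 — Series with input arm Z1: Z_in = Z1 + (Z3 || Z2) = 19.4 - j6.072 Ω = 20.33∠-17.4° Ω.

Z = 19.4 - j6.072 Ω = 20.33∠-17.4° Ω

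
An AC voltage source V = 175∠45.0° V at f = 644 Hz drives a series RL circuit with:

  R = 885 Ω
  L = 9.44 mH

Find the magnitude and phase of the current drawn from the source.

Step 1 — Angular frequency: ω = 2π·f = 2π·644 = 4046 rad/s.
Step 2 — Component impedances:
  R: Z = R = 885 Ω
  L: Z = jωL = j·4046·0.00944 = 0 + j38.2 Ω
Step 3 — Series combination: Z_total = R + L = 885 + j38.2 Ω = 885.8∠2.5° Ω.
Step 4 — Source phasor: V = 175∠45.0° V = 123.7 + j123.7 V.
Step 5 — Ohm's law: I = V / Z_total = (123.7 + j123.7) / (885 + j38.2) = 0.1456 + j0.1335 A.
Step 6 — Convert to polar: |I| = 0.1976 A, ∠I = 42.5°.

I = 0.1976∠42.5° A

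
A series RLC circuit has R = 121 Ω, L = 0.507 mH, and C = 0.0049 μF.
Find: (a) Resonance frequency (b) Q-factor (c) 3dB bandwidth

Step 1 — Resonance condition Im(Z)=0 gives ω₀ = 1/√(LC).
Step 2 — ω₀ = 1/√(0.000507·4.9e-09) = 6.345e+05 rad/s.
Step 3 — f₀ = ω₀/(2π) = 1.01e+05 Hz.
Step 4 — Series Q: Q = ω₀L/R = 6.345e+05·0.000507/121 = 2.658.
Step 5 — 3dB bandwidth: Δω = ω₀/Q = 2.387e+05 rad/s; BW = Δω/(2π) = 3.798e+04 Hz.

(a) f₀ = 1.01e+05 Hz  (b) Q = 2.658  (c) BW = 3.798e+04 Hz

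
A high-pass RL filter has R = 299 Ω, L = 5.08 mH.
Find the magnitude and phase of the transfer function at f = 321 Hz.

Step 1 — Angular frequency: ω = 2π·321 = 2017 rad/s.
Step 2 — Transfer function: H(jω) = jωL/(R + jωL).
Step 3 — Numerator jωL = j·10.25; denominator R + jωL = 299 + j10.25.
Step 4 — H = 0.001173 + j0.03423.
Step 5 — Magnitude: |H| = 0.03425 (-29.3 dB); phase: φ = 88.0°.

|H| = 0.03425 (-29.3 dB), φ = 88.0°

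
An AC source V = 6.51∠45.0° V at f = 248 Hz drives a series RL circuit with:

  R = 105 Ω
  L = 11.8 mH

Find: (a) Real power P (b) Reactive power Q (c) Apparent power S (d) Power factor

Step 1 — Angular frequency: ω = 2π·f = 2π·248 = 1558 rad/s.
Step 2 — Component impedances:
  R: Z = R = 105 Ω
  L: Z = jωL = j·1558·0.0118 = 0 + j18.39 Ω
Step 3 — Series combination: Z_total = R + L = 105 + j18.39 Ω = 106.6∠9.9° Ω.
Step 4 — Source phasor: V = 6.51∠45.0° V = 4.603 + j4.603 V.
Step 5 — Current: I = V / Z = 0.04998 + j0.03509 A = 0.06107∠35.1° A.
Step 6 — Complex power: S = V·I* = 0.3916 + j0.06858 VA.
Step 7 — Real power: P = Re(S) = 0.3916 W.
Step 8 — Reactive power: Q = Im(S) = 0.06858 VAR.
Step 9 — Apparent power: |S| = 0.3976 VA.
Step 10 — Power factor: PF = P/|S| = 0.985 (lagging).

(a) P = 0.3916 W  (b) Q = 0.06858 VAR  (c) S = 0.3976 VA  (d) PF = 0.985 (lagging)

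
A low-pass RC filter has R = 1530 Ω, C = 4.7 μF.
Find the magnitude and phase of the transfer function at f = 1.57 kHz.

Step 1 — Angular frequency: ω = 2π·1570 = 9865 rad/s.
Step 2 — Transfer function: H(jω) = 1/(1 + jωRC).
Step 3 — Denominator: 1 + jωRC = 1 + j·9865·1530·4.7e-06 = 1 + j70.94.
Step 4 — H = 0.0001987 - j0.01409.
Step 5 — Magnitude: |H| = 0.0141 (-37.0 dB); phase: φ = -89.2°.

|H| = 0.0141 (-37.0 dB), φ = -89.2°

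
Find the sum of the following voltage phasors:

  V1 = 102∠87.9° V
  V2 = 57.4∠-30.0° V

Step 1 — Convert each phasor to rectangular form:
  V1 = 102·(cos(87.9°) + j·sin(87.9°)) = 3.738 + j101.9 V
  V2 = 57.4·(cos(-30.0°) + j·sin(-30.0°)) = 49.71 - j28.7 V
Step 2 — Sum components: V_total = 53.45 + j73.23 V.
Step 3 — Convert to polar: |V_total| = 90.66 V, ∠V_total = 53.9°.

V_total = 90.66∠53.9° V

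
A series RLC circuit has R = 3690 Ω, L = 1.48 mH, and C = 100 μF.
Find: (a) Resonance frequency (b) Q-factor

Step 1 — Resonance condition Im(Z)=0 gives ω₀ = 1/√(LC).
Step 2 — ω₀ = 1/√(0.00148·0.0001) = 2599 rad/s.
Step 3 — f₀ = ω₀/(2π) = 413.7 Hz.
Step 4 — Series Q: Q = ω₀L/R = 2599·0.00148/3690 = 0.001043.

(a) f₀ = 413.7 Hz  (b) Q = 0.001043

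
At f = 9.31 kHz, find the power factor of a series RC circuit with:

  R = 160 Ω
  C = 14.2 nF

Step 1 — Angular frequency: ω = 2π·f = 2π·9310 = 5.85e+04 rad/s.
Step 2 — Component impedances:
  R: Z = R = 160 Ω
  C: Z = 1/(jωC) = -j/(ω·C) = 0 - j1204 Ω
Step 3 — Series combination: Z_total = R + C = 160 - j1204 Ω = 1214∠-82.4° Ω.
Step 4 — Power factor: PF = cos(φ) = Re(Z)/|Z| = 160/1214.5 = 0.1317.
Step 5 — Type: Im(Z) = -1204 ⇒ leading (phase φ = -82.4°).

PF = 0.1317 (leading, φ = -82.4°)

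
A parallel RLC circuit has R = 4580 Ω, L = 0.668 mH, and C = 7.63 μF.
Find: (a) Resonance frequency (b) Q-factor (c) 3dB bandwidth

Step 1 — Resonance: ω₀ = 1/√(LC) = 1/√(0.000668·7.63e-06) = 1.401e+04 rad/s.
Step 2 — f₀ = ω₀/(2π) = 2229 Hz.
Step 3 — Parallel Q: Q = R/(ω₀L) = 4580/(1.401e+04·0.000668) = 489.5.
Step 4 — Bandwidth: Δω = ω₀/Q = 28.62 rad/s; BW = Δω/(2π) = 4.554 Hz.

(a) f₀ = 2229 Hz  (b) Q = 489.5  (c) BW = 4.554 Hz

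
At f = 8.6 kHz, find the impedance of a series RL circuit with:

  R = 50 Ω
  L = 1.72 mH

Step 1 — Angular frequency: ω = 2π·f = 2π·8600 = 5.404e+04 rad/s.
Step 2 — Component impedances:
  R: Z = R = 50 Ω
  L: Z = jωL = j·5.404e+04·0.00172 = 0 + j92.94 Ω
Step 3 — Series combination: Z_total = R + L = 50 + j92.94 Ω = 105.5∠61.7° Ω.

Z = 50 + j92.94 Ω = 105.5∠61.7° Ω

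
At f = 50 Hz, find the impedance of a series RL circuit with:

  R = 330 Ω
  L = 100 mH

Step 1 — Angular frequency: ω = 2π·f = 2π·50 = 314.2 rad/s.
Step 2 — Component impedances:
  R: Z = R = 330 Ω
  L: Z = jωL = j·314.2·0.1 = 0 + j31.42 Ω
Step 3 — Series combination: Z_total = R + L = 330 + j31.42 Ω = 331.5∠5.4° Ω.

Z = 330 + j31.42 Ω = 331.5∠5.4° Ω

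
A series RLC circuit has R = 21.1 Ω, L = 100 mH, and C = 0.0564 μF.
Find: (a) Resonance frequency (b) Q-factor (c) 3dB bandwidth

Step 1 — Resonance: ω₀ = 1/√(LC) = 1/√(0.1·5.64e-08) = 1.332e+04 rad/s.
Step 2 — f₀ = ω₀/(2π) = 2119 Hz.
Step 3 — Series Q: Q = ω₀L/R = 1.332e+04·0.1/21.1 = 63.11.
Step 4 — Bandwidth: Δω = ω₀/Q = 211 rad/s; BW = Δω/(2π) = 33.58 Hz.

(a) f₀ = 2119 Hz  (b) Q = 63.11  (c) BW = 33.58 Hz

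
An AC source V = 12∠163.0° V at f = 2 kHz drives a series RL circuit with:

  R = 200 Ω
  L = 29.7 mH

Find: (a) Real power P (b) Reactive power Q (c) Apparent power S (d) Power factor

Step 1 — Angular frequency: ω = 2π·f = 2π·2000 = 1.257e+04 rad/s.
Step 2 — Component impedances:
  R: Z = R = 200 Ω
  L: Z = jωL = j·1.257e+04·0.0297 = 0 + j373.2 Ω
Step 3 — Series combination: Z_total = R + L = 200 + j373.2 Ω = 423.4∠61.8° Ω.
Step 4 — Source phasor: V = 12∠163.0° V = -11.48 + j3.508 V.
Step 5 — Current: I = V / Z = -0.005498 + j0.0278 A = 0.02834∠101.2° A.
Step 6 — Complex power: S = V·I* = 0.1606 + j0.2998 VA.
Step 7 — Real power: P = Re(S) = 0.1606 W.
Step 8 — Reactive power: Q = Im(S) = 0.2998 VAR.
Step 9 — Apparent power: |S| = 0.3401 VA.
Step 10 — Power factor: PF = P/|S| = 0.4723 (lagging).

(a) P = 0.1606 W  (b) Q = 0.2998 VAR  (c) S = 0.3401 VA  (d) PF = 0.4723 (lagging)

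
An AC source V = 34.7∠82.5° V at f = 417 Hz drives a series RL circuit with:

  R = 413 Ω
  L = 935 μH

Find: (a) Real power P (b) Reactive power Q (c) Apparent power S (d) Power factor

Step 1 — Angular frequency: ω = 2π·f = 2π·417 = 2620 rad/s.
Step 2 — Component impedances:
  R: Z = R = 413 Ω
  L: Z = jωL = j·2620·0.000935 = 0 + j2.45 Ω
Step 3 — Series combination: Z_total = R + L = 413 + j2.45 Ω = 413∠0.3° Ω.
Step 4 — Source phasor: V = 34.7∠82.5° V = 4.529 + j34.4 V.
Step 5 — Current: I = V / Z = 0.01146 + j0.08323 A = 0.08402∠82.2° A.
Step 6 — Complex power: S = V·I* = 2.915 + j0.01729 VA.
Step 7 — Real power: P = Re(S) = 2.915 W.
Step 8 — Reactive power: Q = Im(S) = 0.01729 VAR.
Step 9 — Apparent power: |S| = 2.915 VA.
Step 10 — Power factor: PF = P/|S| = 1 (lagging).

(a) P = 2.915 W  (b) Q = 0.01729 VAR  (c) S = 2.915 VA  (d) PF = 1 (lagging)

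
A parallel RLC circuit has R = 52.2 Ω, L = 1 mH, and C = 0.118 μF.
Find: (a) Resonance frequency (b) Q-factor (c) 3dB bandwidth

Step 1 — Resonance: ω₀ = 1/√(LC) = 1/√(0.001·1.18e-07) = 9.206e+04 rad/s.
Step 2 — f₀ = ω₀/(2π) = 1.465e+04 Hz.
Step 3 — Parallel Q: Q = R/(ω₀L) = 52.2/(9.206e+04·0.001) = 0.567.
Step 4 — Bandwidth: Δω = ω₀/Q = 1.623e+05 rad/s; BW = Δω/(2π) = 2.584e+04 Hz.

(a) f₀ = 1.465e+04 Hz  (b) Q = 0.567  (c) BW = 2.584e+04 Hz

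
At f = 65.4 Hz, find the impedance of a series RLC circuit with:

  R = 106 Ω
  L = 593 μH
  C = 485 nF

Step 1 — Angular frequency: ω = 2π·f = 2π·65.4 = 410.9 rad/s.
Step 2 — Component impedances:
  R: Z = R = 106 Ω
  L: Z = jωL = j·410.9·0.000593 = 0 + j0.2437 Ω
  C: Z = 1/(jωC) = -j/(ω·C) = 0 - j5018 Ω
Step 3 — Series combination: Z_total = R + L + C = 106 - j5017 Ω = 5019∠-88.8° Ω.

Z = 106 - j5017 Ω = 5019∠-88.8° Ω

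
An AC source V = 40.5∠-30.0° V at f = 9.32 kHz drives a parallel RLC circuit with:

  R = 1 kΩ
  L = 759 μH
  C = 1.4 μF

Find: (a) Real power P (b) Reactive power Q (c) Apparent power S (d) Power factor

Step 1 — Angular frequency: ω = 2π·f = 2π·9320 = 5.856e+04 rad/s.
Step 2 — Component impedances:
  R: Z = R = 1000 Ω
  L: Z = jωL = j·5.856e+04·0.000759 = 0 + j44.45 Ω
  C: Z = 1/(jωC) = -j/(ω·C) = 0 - j12.2 Ω
Step 3 — Parallel combination: 1/Z_total = 1/R + 1/L + 1/C; Z_total = 0.2825 - j16.81 Ω = 16.81∠-89.0° Ω.
Step 4 — Source phasor: V = 40.5∠-30.0° V = 35.07 - j20.25 V.
Step 5 — Current: I = V / Z = 1.24 + j2.066 A = 2.409∠59.0° A.
Step 6 — Complex power: S = V·I* = 1.64 - j97.57 VA.
Step 7 — Real power: P = Re(S) = 1.64 W.
Step 8 — Reactive power: Q = Im(S) = -97.57 VAR.
Step 9 — Apparent power: |S| = 97.58 VA.
Step 10 — Power factor: PF = P/|S| = 0.01681 (leading).

(a) P = 1.64 W  (b) Q = -97.57 VAR  (c) S = 97.58 VA  (d) PF = 0.01681 (leading)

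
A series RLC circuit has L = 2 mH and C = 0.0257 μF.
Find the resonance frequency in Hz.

Step 1 — Resonance condition Im(Z)=0 gives ω₀ = 1/√(LC).
Step 2 — ω₀ = 1/√(0.002·2.57e-08) = 1.395e+05 rad/s.
Step 3 — f₀ = ω₀/(2π) = 2.22e+04 Hz.

f₀ = 2.22e+04 Hz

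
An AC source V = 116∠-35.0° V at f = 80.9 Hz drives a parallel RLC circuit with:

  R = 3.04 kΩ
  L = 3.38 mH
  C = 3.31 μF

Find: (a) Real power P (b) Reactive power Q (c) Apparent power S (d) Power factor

Step 1 — Angular frequency: ω = 2π·f = 2π·80.9 = 508.3 rad/s.
Step 2 — Component impedances:
  R: Z = R = 3040 Ω
  L: Z = jωL = j·508.3·0.00338 = 0 + j1.718 Ω
  C: Z = 1/(jωC) = -j/(ω·C) = 0 - j594.4 Ω
Step 3 — Parallel combination: 1/Z_total = 1/R + 1/L + 1/C; Z_total = 0.0009766 + j1.723 Ω = 1.723∠90.0° Ω.
Step 4 — Source phasor: V = 116∠-35.0° V = 95.02 - j66.53 V.
Step 5 — Current: I = V / Z = -38.58 - j55.17 A = 67.32∠-125.0° A.
Step 6 — Complex power: S = V·I* = 4.426 + j7809 VA.
Step 7 — Real power: P = Re(S) = 4.426 W.
Step 8 — Reactive power: Q = Im(S) = 7809 VAR.
Step 9 — Apparent power: |S| = 7809 VA.
Step 10 — Power factor: PF = P/|S| = 0.0005668 (lagging).

(a) P = 4.426 W  (b) Q = 7809 VAR  (c) S = 7809 VA  (d) PF = 0.0005668 (lagging)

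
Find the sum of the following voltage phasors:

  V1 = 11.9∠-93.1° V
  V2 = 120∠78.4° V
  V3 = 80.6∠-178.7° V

Step 1 — Convert each phasor to rectangular form:
  V1 = 11.9·(cos(-93.1°) + j·sin(-93.1°)) = -0.6435 - j11.88 V
  V2 = 120·(cos(78.4°) + j·sin(78.4°)) = 24.13 + j117.5 V
  V3 = 80.6·(cos(-178.7°) + j·sin(-178.7°)) = -80.58 - j1.829 V
Step 2 — Sum components: V_total = -57.09 + j103.8 V.
Step 3 — Convert to polar: |V_total| = 118.5 V, ∠V_total = 118.8°.

V_total = 118.5∠118.8° V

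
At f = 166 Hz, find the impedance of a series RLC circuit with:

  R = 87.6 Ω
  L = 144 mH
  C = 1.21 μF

Step 1 — Angular frequency: ω = 2π·f = 2π·166 = 1043 rad/s.
Step 2 — Component impedances:
  R: Z = R = 87.6 Ω
  L: Z = jωL = j·1043·0.144 = 0 + j150.2 Ω
  C: Z = 1/(jωC) = -j/(ω·C) = 0 - j792.4 Ω
Step 3 — Series combination: Z_total = R + L + C = 87.6 - j642.2 Ω = 648.1∠-82.2° Ω.

Z = 87.6 - j642.2 Ω = 648.1∠-82.2° Ω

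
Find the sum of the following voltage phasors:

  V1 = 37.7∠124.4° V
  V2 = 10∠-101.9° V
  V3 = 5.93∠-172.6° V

Step 1 — Convert each phasor to rectangular form:
  V1 = 37.7·(cos(124.4°) + j·sin(124.4°)) = -21.3 + j31.11 V
  V2 = 10·(cos(-101.9°) + j·sin(-101.9°)) = -2.062 - j9.785 V
  V3 = 5.93·(cos(-172.6°) + j·sin(-172.6°)) = -5.881 - j0.7638 V
Step 2 — Sum components: V_total = -29.24 + j20.56 V.
Step 3 — Convert to polar: |V_total| = 35.75 V, ∠V_total = 144.9°.

V_total = 35.75∠144.9° V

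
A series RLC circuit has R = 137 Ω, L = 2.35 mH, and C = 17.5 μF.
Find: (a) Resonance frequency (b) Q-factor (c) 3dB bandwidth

Step 1 — Resonance: ω₀ = 1/√(LC) = 1/√(0.00235·1.75e-05) = 4931 rad/s.
Step 2 — f₀ = ω₀/(2π) = 784.8 Hz.
Step 3 — Series Q: Q = ω₀L/R = 4931·0.00235/137 = 0.08459.
Step 4 — Bandwidth: Δω = ω₀/Q = 5.83e+04 rad/s; BW = Δω/(2π) = 9278 Hz.

(a) f₀ = 784.8 Hz  (b) Q = 0.08459  (c) BW = 9278 Hz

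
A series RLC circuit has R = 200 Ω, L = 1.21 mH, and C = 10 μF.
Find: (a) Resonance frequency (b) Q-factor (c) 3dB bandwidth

Step 1 — Resonance condition Im(Z)=0 gives ω₀ = 1/√(LC).
Step 2 — ω₀ = 1/√(0.00121·1e-05) = 9091 rad/s.
Step 3 — f₀ = ω₀/(2π) = 1447 Hz.
Step 4 — Series Q: Q = ω₀L/R = 9091·0.00121/200 = 0.055.
Step 5 — 3dB bandwidth: Δω = ω₀/Q = 1.653e+05 rad/s; BW = Δω/(2π) = 2.631e+04 Hz.

(a) f₀ = 1447 Hz  (b) Q = 0.055  (c) BW = 2.631e+04 Hz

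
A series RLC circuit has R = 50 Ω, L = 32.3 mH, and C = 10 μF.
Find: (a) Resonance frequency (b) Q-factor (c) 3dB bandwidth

Step 1 — Resonance: ω₀ = 1/√(LC) = 1/√(0.0323·1e-05) = 1760 rad/s.
Step 2 — f₀ = ω₀/(2π) = 280 Hz.
Step 3 — Series Q: Q = ω₀L/R = 1760·0.0323/50 = 1.137.
Step 4 — Bandwidth: Δω = ω₀/Q = 1548 rad/s; BW = Δω/(2π) = 246.4 Hz.

(a) f₀ = 280 Hz  (b) Q = 1.137  (c) BW = 246.4 Hz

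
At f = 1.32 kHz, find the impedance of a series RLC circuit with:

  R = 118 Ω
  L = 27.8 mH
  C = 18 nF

Step 1 — Angular frequency: ω = 2π·f = 2π·1320 = 8294 rad/s.
Step 2 — Component impedances:
  R: Z = R = 118 Ω
  L: Z = jωL = j·8294·0.0278 = 0 + j230.6 Ω
  C: Z = 1/(jωC) = -j/(ω·C) = 0 - j6698 Ω
Step 3 — Series combination: Z_total = R + L + C = 118 - j6468 Ω = 6469∠-89.0° Ω.

Z = 118 - j6468 Ω = 6469∠-89.0° Ω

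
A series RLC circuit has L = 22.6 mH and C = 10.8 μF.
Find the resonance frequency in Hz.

Step 1 — Resonance condition Im(Z)=0 gives ω₀ = 1/√(LC).
Step 2 — ω₀ = 1/√(0.0226·1.08e-05) = 2024 rad/s.
Step 3 — f₀ = ω₀/(2π) = 322.1 Hz.

f₀ = 322.1 Hz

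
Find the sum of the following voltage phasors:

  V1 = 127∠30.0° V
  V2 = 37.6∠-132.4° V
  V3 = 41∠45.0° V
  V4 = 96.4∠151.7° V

Step 1 — Convert each phasor to rectangular form:
  V1 = 127·(cos(30.0°) + j·sin(30.0°)) = 110 + j63.5 V
  V2 = 37.6·(cos(-132.4°) + j·sin(-132.4°)) = -25.35 - j27.77 V
  V3 = 41·(cos(45.0°) + j·sin(45.0°)) = 28.99 + j28.99 V
  V4 = 96.4·(cos(151.7°) + j·sin(151.7°)) = -84.88 + j45.7 V
Step 2 — Sum components: V_total = 28.74 + j110.4 V.
Step 3 — Convert to polar: |V_total| = 114.1 V, ∠V_total = 75.4°.

V_total = 114.1∠75.4° V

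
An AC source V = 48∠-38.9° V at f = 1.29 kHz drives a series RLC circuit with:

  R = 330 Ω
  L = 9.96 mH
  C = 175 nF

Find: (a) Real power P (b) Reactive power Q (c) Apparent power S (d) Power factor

Step 1 — Angular frequency: ω = 2π·f = 2π·1290 = 8105 rad/s.
Step 2 — Component impedances:
  R: Z = R = 330 Ω
  L: Z = jωL = j·8105·0.00996 = 0 + j80.73 Ω
  C: Z = 1/(jωC) = -j/(ω·C) = 0 - j705 Ω
Step 3 — Series combination: Z_total = R + L + C = 330 - j624.3 Ω = 706.1∠-62.1° Ω.
Step 4 — Source phasor: V = 48∠-38.9° V = 37.36 - j30.14 V.
Step 5 — Current: I = V / Z = 0.06246 + j0.02682 A = 0.06798∠23.2° A.
Step 6 — Complex power: S = V·I* = 1.525 - j2.885 VA.
Step 7 — Real power: P = Re(S) = 1.525 W.
Step 8 — Reactive power: Q = Im(S) = -2.885 VAR.
Step 9 — Apparent power: |S| = 3.263 VA.
Step 10 — Power factor: PF = P/|S| = 0.4673 (leading).

(a) P = 1.525 W  (b) Q = -2.885 VAR  (c) S = 3.263 VA  (d) PF = 0.4673 (leading)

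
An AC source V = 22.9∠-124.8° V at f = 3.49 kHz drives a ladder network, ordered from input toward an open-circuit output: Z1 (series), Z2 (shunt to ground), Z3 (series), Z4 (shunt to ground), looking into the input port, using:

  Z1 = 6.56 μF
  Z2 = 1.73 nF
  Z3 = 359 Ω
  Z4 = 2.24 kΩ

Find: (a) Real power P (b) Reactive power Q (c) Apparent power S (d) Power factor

Step 1 — Angular frequency: ω = 2π·f = 2π·3490 = 2.193e+04 rad/s.
Step 2 — Component impedances:
  Z1: Z = 1/(jωC) = -j/(ω·C) = 0 - j6.952 Ω
  Z2: Z = 1/(jωC) = -j/(ω·C) = 0 - j2.636e+04 Ω
  Z3: Z = R = 359 Ω
  Z4: Z = R = 2240 Ω
Step 3 — Ladder network (open output): work backward from the far end, alternating series and parallel combinations. Z_in = 2574 - j260.7 Ω = 2587∠-5.8° Ω.
Step 4 — Source phasor: V = 22.9∠-124.8° V = -13.07 - j18.8 V.
Step 5 — Current: I = V / Z = -0.004293 - j0.00774 A = 0.008851∠-119.0° A.
Step 6 — Complex power: S = V·I* = 0.2017 - j0.02043 VA.
Step 7 — Real power: P = Re(S) = 0.2017 W.
Step 8 — Reactive power: Q = Im(S) = -0.02043 VAR.
Step 9 — Apparent power: |S| = 0.2027 VA.
Step 10 — Power factor: PF = P/|S| = 0.9949 (leading).

(a) P = 0.2017 W  (b) Q = -0.02043 VAR  (c) S = 0.2027 VA  (d) PF = 0.9949 (leading)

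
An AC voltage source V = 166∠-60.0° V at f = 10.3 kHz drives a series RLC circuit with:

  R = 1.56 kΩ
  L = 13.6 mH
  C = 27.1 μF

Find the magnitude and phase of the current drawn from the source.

Step 1 — Angular frequency: ω = 2π·f = 2π·1.03e+04 = 6.472e+04 rad/s.
Step 2 — Component impedances:
  R: Z = R = 1560 Ω
  L: Z = jωL = j·6.472e+04·0.0136 = 0 + j880.1 Ω
  C: Z = 1/(jωC) = -j/(ω·C) = 0 - j0.5702 Ω
Step 3 — Series combination: Z_total = R + L + C = 1560 + j879.6 Ω = 1791∠29.4° Ω.
Step 4 — Source phasor: V = 166∠-60.0° V = 83 - j143.8 V.
Step 5 — Ohm's law: I = V / Z_total = (83 - j143.8) / (1560 + j879.6) = 0.0009452 - j0.09269 A.
Step 6 — Convert to polar: |I| = 0.09269 A, ∠I = -89.4°.

I = 0.09269∠-89.4° A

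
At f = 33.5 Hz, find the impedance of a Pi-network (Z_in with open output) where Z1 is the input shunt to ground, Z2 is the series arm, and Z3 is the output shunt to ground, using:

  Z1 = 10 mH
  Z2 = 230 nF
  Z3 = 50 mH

Step 1 — Angular frequency: ω = 2π·f = 2π·33.5 = 210.5 rad/s.
Step 2 — Component impedances:
  Z1: Z = jωL = j·210.5·0.01 = 0 + j2.105 Ω
  Z2: Z = 1/(jωC) = -j/(ω·C) = 0 - j2.066e+04 Ω
  Z3: Z = jωL = j·210.5·0.05 = 0 + j10.52 Ω
Step 3 — With open output, the series arm Z2 and the output shunt Z3 appear in series to ground: Z2 + Z3 = 0 - j2.065e+04 Ω.
Step 4 — Parallel with input shunt Z1: Z_in = Z1 || (Z2 + Z3) = 0 + j2.105 Ω = 2.105∠90.0° Ω.

Z = 0 + j2.105 Ω = 2.105∠90.0° Ω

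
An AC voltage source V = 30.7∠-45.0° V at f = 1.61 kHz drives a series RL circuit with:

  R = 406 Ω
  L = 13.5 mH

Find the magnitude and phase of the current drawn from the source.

Step 1 — Angular frequency: ω = 2π·f = 2π·1610 = 1.012e+04 rad/s.
Step 2 — Component impedances:
  R: Z = R = 406 Ω
  L: Z = jωL = j·1.012e+04·0.0135 = 0 + j136.6 Ω
Step 3 — Series combination: Z_total = R + L = 406 + j136.6 Ω = 428.4∠18.6° Ω.
Step 4 — Source phasor: V = 30.7∠-45.0° V = 21.71 - j21.71 V.
Step 5 — Ohm's law: I = V / Z_total = (21.71 - j21.71) / (406 + j136.6) = 0.03188 - j0.06419 A.
Step 6 — Convert to polar: |I| = 0.07167 A, ∠I = -63.6°.

I = 0.07167∠-63.6° A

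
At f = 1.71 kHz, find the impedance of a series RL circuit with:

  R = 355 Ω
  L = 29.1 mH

Step 1 — Angular frequency: ω = 2π·f = 2π·1710 = 1.074e+04 rad/s.
Step 2 — Component impedances:
  R: Z = R = 355 Ω
  L: Z = jωL = j·1.074e+04·0.0291 = 0 + j312.7 Ω
Step 3 — Series combination: Z_total = R + L = 355 + j312.7 Ω = 473.1∠41.4° Ω.

Z = 355 + j312.7 Ω = 473.1∠41.4° Ω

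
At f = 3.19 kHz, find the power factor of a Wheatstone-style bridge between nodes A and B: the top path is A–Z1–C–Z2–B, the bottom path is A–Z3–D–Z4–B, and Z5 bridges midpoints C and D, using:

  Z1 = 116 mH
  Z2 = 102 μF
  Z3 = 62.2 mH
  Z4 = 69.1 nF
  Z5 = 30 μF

Step 1 — Angular frequency: ω = 2π·f = 2π·3190 = 2.004e+04 rad/s.
Step 2 — Component impedances:
  Z1: Z = jωL = j·2.004e+04·0.116 = 0 + j2325 Ω
  Z2: Z = 1/(jωC) = -j/(ω·C) = 0 - j0.4891 Ω
  Z3: Z = jωL = j·2.004e+04·0.0622 = 0 + j1247 Ω
  Z4: Z = 1/(jωC) = -j/(ω·C) = 0 - j722 Ω
  Z5: Z = 1/(jωC) = -j/(ω·C) = 0 - j1.663 Ω
Step 3 — Bridge requires nodal analysis (the Z5 bridge couples midpoints C and D, so the two paths cannot be reduced to a simple series/parallel combination). Setting node B to ground and injecting 1 A at node A, the 3-node admittance system at A, C, D solves to V_A = Z_AB = 0 + j810.4 Ω = 810.4∠90.0° Ω.
Step 4 — Power factor: PF = cos(φ) = Re(Z)/|Z| = 0/810.4 = 0.
Step 5 — Type: Im(Z) = 810.4 ⇒ lagging (phase φ = 90.0°).

PF = 0 (lagging, φ = 90.0°)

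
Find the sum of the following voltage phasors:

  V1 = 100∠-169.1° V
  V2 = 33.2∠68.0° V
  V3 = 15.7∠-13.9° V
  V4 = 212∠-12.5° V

Step 1 — Convert each phasor to rectangular form:
  V1 = 100·(cos(-169.1°) + j·sin(-169.1°)) = -98.2 - j18.91 V
  V2 = 33.2·(cos(68.0°) + j·sin(68.0°)) = 12.44 + j30.78 V
  V3 = 15.7·(cos(-13.9°) + j·sin(-13.9°)) = 15.24 - j3.772 V
  V4 = 212·(cos(-12.5°) + j·sin(-12.5°)) = 207 - j45.89 V
Step 2 — Sum components: V_total = 136.5 - j37.78 V.
Step 3 — Convert to polar: |V_total| = 141.6 V, ∠V_total = -15.5°.

V_total = 141.6∠-15.5° V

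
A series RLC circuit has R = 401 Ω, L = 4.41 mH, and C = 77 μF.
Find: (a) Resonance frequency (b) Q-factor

Step 1 — Resonance condition Im(Z)=0 gives ω₀ = 1/√(LC).
Step 2 — ω₀ = 1/√(0.00441·7.7e-05) = 1716 rad/s.
Step 3 — f₀ = ω₀/(2π) = 273.1 Hz.
Step 4 — Series Q: Q = ω₀L/R = 1716·0.00441/401 = 0.01887.

(a) f₀ = 273.1 Hz  (b) Q = 0.01887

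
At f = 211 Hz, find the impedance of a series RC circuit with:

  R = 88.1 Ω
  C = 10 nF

Step 1 — Angular frequency: ω = 2π·f = 2π·211 = 1326 rad/s.
Step 2 — Component impedances:
  R: Z = R = 88.1 Ω
  C: Z = 1/(jωC) = -j/(ω·C) = 0 - j7.543e+04 Ω
Step 3 — Series combination: Z_total = R + C = 88.1 - j7.543e+04 Ω = 7.543e+04∠-89.9° Ω.

Z = 88.1 - j7.543e+04 Ω = 7.543e+04∠-89.9° Ω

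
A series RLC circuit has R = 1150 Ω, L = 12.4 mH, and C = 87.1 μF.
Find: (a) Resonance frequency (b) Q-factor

Step 1 — Resonance condition Im(Z)=0 gives ω₀ = 1/√(LC).
Step 2 — ω₀ = 1/√(0.0124·8.71e-05) = 962.2 rad/s.
Step 3 — f₀ = ω₀/(2π) = 153.1 Hz.
Step 4 — Series Q: Q = ω₀L/R = 962.2·0.0124/1150 = 0.01038.

(a) f₀ = 153.1 Hz  (b) Q = 0.01038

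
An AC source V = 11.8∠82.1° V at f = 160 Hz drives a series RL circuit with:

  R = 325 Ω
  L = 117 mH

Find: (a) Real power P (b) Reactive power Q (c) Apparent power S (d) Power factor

Step 1 — Angular frequency: ω = 2π·f = 2π·160 = 1005 rad/s.
Step 2 — Component impedances:
  R: Z = R = 325 Ω
  L: Z = jωL = j·1005·0.117 = 0 + j117.6 Ω
Step 3 — Series combination: Z_total = R + L = 325 + j117.6 Ω = 345.6∠19.9° Ω.
Step 4 — Source phasor: V = 11.8∠82.1° V = 1.622 + j11.69 V.
Step 5 — Current: I = V / Z = 0.01592 + j0.0302 A = 0.03414∠62.2° A.
Step 6 — Complex power: S = V·I* = 0.3788 + j0.1371 VA.
Step 7 — Real power: P = Re(S) = 0.3788 W.
Step 8 — Reactive power: Q = Im(S) = 0.1371 VAR.
Step 9 — Apparent power: |S| = 0.4029 VA.
Step 10 — Power factor: PF = P/|S| = 0.9403 (lagging).

(a) P = 0.3788 W  (b) Q = 0.1371 VAR  (c) S = 0.4029 VA  (d) PF = 0.9403 (lagging)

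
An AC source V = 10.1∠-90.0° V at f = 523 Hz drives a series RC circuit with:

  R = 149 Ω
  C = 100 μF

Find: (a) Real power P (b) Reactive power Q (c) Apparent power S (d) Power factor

Step 1 — Angular frequency: ω = 2π·f = 2π·523 = 3286 rad/s.
Step 2 — Component impedances:
  R: Z = R = 149 Ω
  C: Z = 1/(jωC) = -j/(ω·C) = 0 - j3.043 Ω
Step 3 — Series combination: Z_total = R + C = 149 - j3.043 Ω = 149∠-1.2° Ω.
Step 4 — Source phasor: V = 10.1∠-90.0° V = 0 - j10.1 V.
Step 5 — Current: I = V / Z = 0.001384 - j0.06776 A = 0.06777∠-88.8° A.
Step 6 — Complex power: S = V·I* = 0.6843 - j0.01398 VA.
Step 7 — Real power: P = Re(S) = 0.6843 W.
Step 8 — Reactive power: Q = Im(S) = -0.01398 VAR.
Step 9 — Apparent power: |S| = 0.6845 VA.
Step 10 — Power factor: PF = P/|S| = 0.9998 (leading).

(a) P = 0.6843 W  (b) Q = -0.01398 VAR  (c) S = 0.6845 VA  (d) PF = 0.9998 (leading)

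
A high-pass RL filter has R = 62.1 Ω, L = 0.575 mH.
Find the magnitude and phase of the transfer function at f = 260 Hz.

Step 1 — Angular frequency: ω = 2π·260 = 1634 rad/s.
Step 2 — Transfer function: H(jω) = jωL/(R + jωL).
Step 3 — Numerator jωL = j·0.9393; denominator R + jωL = 62.1 + j0.9393.
Step 4 — H = 0.0002287 + j0.01512.
Step 5 — Magnitude: |H| = 0.01512 (-36.4 dB); phase: φ = 89.1°.

|H| = 0.01512 (-36.4 dB), φ = 89.1°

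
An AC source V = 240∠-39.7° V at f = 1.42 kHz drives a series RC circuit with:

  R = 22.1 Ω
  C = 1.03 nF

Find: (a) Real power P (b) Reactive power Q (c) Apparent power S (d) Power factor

Step 1 — Angular frequency: ω = 2π·f = 2π·1420 = 8922 rad/s.
Step 2 — Component impedances:
  R: Z = R = 22.1 Ω
  C: Z = 1/(jωC) = -j/(ω·C) = 0 - j1.088e+05 Ω
Step 3 — Series combination: Z_total = R + C = 22.1 - j1.088e+05 Ω = 1.088e+05∠-90.0° Ω.
Step 4 — Source phasor: V = 240∠-39.7° V = 184.7 - j153.3 V.
Step 5 — Current: I = V / Z = 0.001409 + j0.001697 A = 0.002206∠50.3° A.
Step 6 — Complex power: S = V·I* = 0.0001075 - j0.5293 VA.
Step 7 — Real power: P = Re(S) = 0.0001075 W.
Step 8 — Reactive power: Q = Im(S) = -0.5293 VAR.
Step 9 — Apparent power: |S| = 0.5293 VA.
Step 10 — Power factor: PF = P/|S| = 0.0002031 (leading).

(a) P = 0.0001075 W  (b) Q = -0.5293 VAR  (c) S = 0.5293 VA  (d) PF = 0.0002031 (leading)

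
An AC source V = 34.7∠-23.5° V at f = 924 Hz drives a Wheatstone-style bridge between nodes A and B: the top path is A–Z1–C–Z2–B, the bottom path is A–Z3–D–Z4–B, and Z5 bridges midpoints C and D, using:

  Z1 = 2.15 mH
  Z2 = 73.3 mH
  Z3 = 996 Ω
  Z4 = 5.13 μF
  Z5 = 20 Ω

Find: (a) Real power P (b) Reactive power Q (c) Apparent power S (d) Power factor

Step 1 — Angular frequency: ω = 2π·f = 2π·924 = 5806 rad/s.
Step 2 — Component impedances:
  Z1: Z = jωL = j·5806·0.00215 = 0 + j12.48 Ω
  Z2: Z = jωL = j·5806·0.0733 = 0 + j425.6 Ω
  Z3: Z = R = 996 Ω
  Z4: Z = 1/(jωC) = -j/(ω·C) = 0 - j33.58 Ω
  Z5: Z = R = 20 Ω
Step 3 — Bridge requires nodal analysis (the Z5 bridge couples midpoints C and D, so the two paths cannot be reduced to a simple series/parallel combination). Setting node B to ground and injecting 1 A at node A, the 3-node admittance system at A, C, D solves to V_A = Z_AB = 23.22 - j23.35 Ω = 32.93∠-45.1° Ω.
Step 4 — Source phasor: V = 34.7∠-23.5° V = 31.82 - j13.84 V.
Step 5 — Current: I = V / Z = 0.9794 + j0.3888 A = 1.054∠21.6° A.
Step 6 — Complex power: S = V·I* = 25.79 - j25.92 VA.
Step 7 — Real power: P = Re(S) = 25.79 W.
Step 8 — Reactive power: Q = Im(S) = -25.92 VAR.
Step 9 — Apparent power: |S| = 36.56 VA.
Step 10 — Power factor: PF = P/|S| = 0.7053 (leading).

(a) P = 25.79 W  (b) Q = -25.92 VAR  (c) S = 36.56 VA  (d) PF = 0.7053 (leading)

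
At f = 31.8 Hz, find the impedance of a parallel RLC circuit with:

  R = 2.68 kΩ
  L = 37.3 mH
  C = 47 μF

Step 1 — Angular frequency: ω = 2π·f = 2π·31.8 = 199.8 rad/s.
Step 2 — Component impedances:
  R: Z = R = 2680 Ω
  L: Z = jωL = j·199.8·0.0373 = 0 + j7.453 Ω
  C: Z = 1/(jωC) = -j/(ω·C) = 0 - j106.5 Ω
Step 3 — Parallel combination: 1/Z_total = 1/R + 1/L + 1/C; Z_total = 0.02396 + j8.014 Ω = 8.014∠89.8° Ω.

Z = 0.02396 + j8.014 Ω = 8.014∠89.8° Ω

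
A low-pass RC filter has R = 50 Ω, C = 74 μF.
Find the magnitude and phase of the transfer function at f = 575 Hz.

Step 1 — Angular frequency: ω = 2π·575 = 3613 rad/s.
Step 2 — Transfer function: H(jω) = 1/(1 + jωRC).
Step 3 — Denominator: 1 + jωRC = 1 + j·3613·50·7.4e-05 = 1 + j13.37.
Step 4 — H = 0.005565 - j0.07439.
Step 5 — Magnitude: |H| = 0.0746 (-22.5 dB); phase: φ = -85.7°.

|H| = 0.0746 (-22.5 dB), φ = -85.7°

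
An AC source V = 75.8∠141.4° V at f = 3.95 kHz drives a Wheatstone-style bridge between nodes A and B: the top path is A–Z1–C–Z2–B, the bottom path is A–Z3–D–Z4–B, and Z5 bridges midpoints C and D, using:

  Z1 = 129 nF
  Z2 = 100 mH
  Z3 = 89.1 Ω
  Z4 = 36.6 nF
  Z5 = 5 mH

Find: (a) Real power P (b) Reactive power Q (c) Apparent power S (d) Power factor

Step 1 — Angular frequency: ω = 2π·f = 2π·3950 = 2.482e+04 rad/s.
Step 2 — Component impedances:
  Z1: Z = 1/(jωC) = -j/(ω·C) = 0 - j312.3 Ω
  Z2: Z = jωL = j·2.482e+04·0.1 = 0 + j2482 Ω
  Z3: Z = R = 89.1 Ω
  Z4: Z = 1/(jωC) = -j/(ω·C) = 0 - j1101 Ω
  Z5: Z = jωL = j·2.482e+04·0.005 = 0 + j124.1 Ω
Step 3 — Bridge requires nodal analysis (the Z5 bridge couples midpoints C and D, so the two paths cannot be reduced to a simple series/parallel combination). Setting node B to ground and injecting 1 A at node A, the 3-node admittance system at A, C, D solves to V_A = Z_AB = 21.84 - j1874 Ω = 1875∠-89.3° Ω.
Step 4 — Source phasor: V = 75.8∠141.4° V = -59.24 + j47.29 V.
Step 5 — Current: I = V / Z = -0.02559 - j0.03131 A = 0.04044∠-129.3° A.
Step 6 — Complex power: S = V·I* = 0.03571 - j3.065 VA.
Step 7 — Real power: P = Re(S) = 0.03571 W.
Step 8 — Reactive power: Q = Im(S) = -3.065 VAR.
Step 9 — Apparent power: |S| = 3.065 VA.
Step 10 — Power factor: PF = P/|S| = 0.01165 (leading).

(a) P = 0.03571 W  (b) Q = -3.065 VAR  (c) S = 3.065 VA  (d) PF = 0.01165 (leading)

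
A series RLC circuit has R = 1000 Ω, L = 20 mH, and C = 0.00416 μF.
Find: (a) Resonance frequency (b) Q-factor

Step 1 — Resonance condition Im(Z)=0 gives ω₀ = 1/√(LC).
Step 2 — ω₀ = 1/√(0.02·4.16e-09) = 1.096e+05 rad/s.
Step 3 — f₀ = ω₀/(2π) = 1.745e+04 Hz.
Step 4 — Series Q: Q = ω₀L/R = 1.096e+05·0.02/1000 = 2.193.

(a) f₀ = 1.745e+04 Hz  (b) Q = 2.193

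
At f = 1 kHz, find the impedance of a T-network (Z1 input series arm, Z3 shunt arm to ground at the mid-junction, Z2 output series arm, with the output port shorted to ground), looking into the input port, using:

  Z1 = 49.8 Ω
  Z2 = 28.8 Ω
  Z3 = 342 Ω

Step 1 — Angular frequency: ω = 2π·f = 2π·1000 = 6283 rad/s.
Step 2 — Component impedances:
  Z1: Z = R = 49.8 Ω
  Z2: Z = R = 28.8 Ω
  Z3: Z = R = 342 Ω
Step 3 — With the output port shorted to ground, the output series arm Z2 runs from the junction to ground; the shunt arm Z3 also runs from the junction to ground. They appear in parallel: Z3 || Z2 = 26.56 Ω.
Step 4 — Series with input arm Z1: Z_in = Z1 + (Z3 || Z2) = 76.36 Ω = 76.36∠0.0° Ω.

Z = 76.36 Ω = 76.36∠0.0° Ω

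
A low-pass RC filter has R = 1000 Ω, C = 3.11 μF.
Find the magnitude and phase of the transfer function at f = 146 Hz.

Step 1 — Angular frequency: ω = 2π·146 = 917.3 rad/s.
Step 2 — Transfer function: H(jω) = 1/(1 + jωRC).
Step 3 — Denominator: 1 + jωRC = 1 + j·917.3·1000·3.11e-06 = 1 + j2.853.
Step 4 — H = 0.1094 - j0.3122.
Step 5 — Magnitude: |H| = 0.3308 (-9.6 dB); phase: φ = -70.7°.

|H| = 0.3308 (-9.6 dB), φ = -70.7°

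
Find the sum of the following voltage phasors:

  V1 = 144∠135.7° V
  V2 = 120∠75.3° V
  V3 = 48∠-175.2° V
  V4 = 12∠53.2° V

Step 1 — Convert each phasor to rectangular form:
  V1 = 144·(cos(135.7°) + j·sin(135.7°)) = -103.1 + j100.6 V
  V2 = 120·(cos(75.3°) + j·sin(75.3°)) = 30.45 + j116.1 V
  V3 = 48·(cos(-175.2°) + j·sin(-175.2°)) = -47.83 - j4.017 V
  V4 = 12·(cos(53.2°) + j·sin(53.2°)) = 7.188 + j9.609 V
Step 2 — Sum components: V_total = -113.3 + j222.2 V.
Step 3 — Convert to polar: |V_total| = 249.4 V, ∠V_total = 117.0°.

V_total = 249.4∠117.0° V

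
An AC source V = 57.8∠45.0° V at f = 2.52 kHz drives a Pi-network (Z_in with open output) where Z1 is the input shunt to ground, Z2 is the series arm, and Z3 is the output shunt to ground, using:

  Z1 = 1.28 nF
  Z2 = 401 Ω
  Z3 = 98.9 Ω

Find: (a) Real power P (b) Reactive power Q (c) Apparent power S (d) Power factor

Step 1 — Angular frequency: ω = 2π·f = 2π·2520 = 1.583e+04 rad/s.
Step 2 — Component impedances:
  Z1: Z = 1/(jωC) = -j/(ω·C) = 0 - j4.934e+04 Ω
  Z2: Z = R = 401 Ω
  Z3: Z = R = 98.9 Ω
Step 3 — With open output, the series arm Z2 and the output shunt Z3 appear in series to ground: Z2 + Z3 = 499.9 Ω.
Step 4 — Parallel with input shunt Z1: Z_in = Z1 || (Z2 + Z3) = 499.8 - j5.064 Ω = 499.9∠-0.6° Ω.
Step 5 — Source phasor: V = 57.8∠45.0° V = 40.87 + j40.87 V.
Step 6 — Current: I = V / Z = 0.08093 + j0.08259 A = 0.1156∠45.6° A.
Step 7 — Complex power: S = V·I* = 6.683 - j0.06771 VA.
Step 8 — Real power: P = Re(S) = 6.683 W.
Step 9 — Reactive power: Q = Im(S) = -0.06771 VAR.
Step 10 — Apparent power: |S| = 6.683 VA.
Step 11 — Power factor: PF = P/|S| = 0.9999 (leading).

(a) P = 6.683 W  (b) Q = -0.06771 VAR  (c) S = 6.683 VA  (d) PF = 0.9999 (leading)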